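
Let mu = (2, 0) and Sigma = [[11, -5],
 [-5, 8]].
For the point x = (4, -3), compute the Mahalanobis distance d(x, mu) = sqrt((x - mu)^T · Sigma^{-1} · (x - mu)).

Step 1 — centre the observation: (x - mu) = (2, -3).

Step 2 — invert Sigma. det(Sigma) = 11·8 - (-5)² = 63.
  Sigma^{-1} = (1/det) · [[d, -b], [-b, a]] = [[0.127, 0.0794],
 [0.0794, 0.1746]].

Step 3 — form the quadratic (x - mu)^T · Sigma^{-1} · (x - mu):
  Sigma^{-1} · (x - mu) = (0.0159, -0.3651).
  (x - mu)^T · [Sigma^{-1} · (x - mu)] = (2)·(0.0159) + (-3)·(-0.3651) = 1.127.

Step 4 — take square root: d = √(1.127) ≈ 1.0616.

d(x, mu) = √(1.127) ≈ 1.0616


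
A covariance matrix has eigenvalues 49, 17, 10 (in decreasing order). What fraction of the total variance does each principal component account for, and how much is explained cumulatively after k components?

Step 1 — total variance = trace(Sigma) = Σ λ_i = 49 + 17 + 10 = 76.

Step 2 — fraction explained by component i = λ_i / Σ λ:
  PC1: 49/76 = 0.6447
  PC2: 17/76 = 0.2237
  PC3: 10/76 = 0.1316

Step 3 — cumulative fraction after k components = (λ_1 + ... + λ_k) / Σ λ:
  k = 1: 49/76 = 0.6447
  k = 2: (49 + 17)/76 = 66/76 = 0.8684
  k = 3: (49 + 17 + 10)/76 = 76/76 = 1

Summary (fraction, with percent):

explained: PC1 0.6447 (64.47%), PC2 0.2237 (22.37%), PC3 0.1316 (13.16%);  cumulative: 0.6447, 0.8684, 1


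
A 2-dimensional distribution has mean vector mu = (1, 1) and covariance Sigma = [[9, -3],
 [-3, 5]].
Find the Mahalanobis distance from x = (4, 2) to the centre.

Step 1 — centre the observation: (x - mu) = (3, 1).

Step 2 — invert Sigma. det(Sigma) = 9·5 - (-3)² = 36.
  Sigma^{-1} = (1/det) · [[d, -b], [-b, a]] = [[0.1389, 0.0833],
 [0.0833, 0.25]].

Step 3 — form the quadratic (x - mu)^T · Sigma^{-1} · (x - mu):
  Sigma^{-1} · (x - mu) = (0.5, 0.5).
  (x - mu)^T · [Sigma^{-1} · (x - mu)] = (3)·(0.5) + (1)·(0.5) = 2.

Step 4 — take square root: d = √(2) ≈ 1.4142.

d(x, mu) = √(2) ≈ 1.4142


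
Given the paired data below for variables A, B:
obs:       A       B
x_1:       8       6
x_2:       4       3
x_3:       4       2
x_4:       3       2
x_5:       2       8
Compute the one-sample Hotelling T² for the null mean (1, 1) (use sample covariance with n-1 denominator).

Step 1 — sample mean vector:
  mean(A) = (8 + 4 + 4 + 3 + 2) / 5 = 21/5 = 4.2
  mean(B) = (6 + 3 + 2 + 2 + 8) / 5 = 21/5 = 4.2
  x̄ = (4.2, 4.2),  deviation x̄ - mu_0 = (4.2, 4.2) - (1, 1) = (3.2, 3.2).

Step 2 — sample covariance matrix, S[i,j] = (1/(n-1)) · Σ_k (x_{k,i} - mean_i) · (x_{k,j} - mean_j), divisor n-1 = 4:
  S[A,A] = ((3.8)·(3.8) + (-0.2)·(-0.2) + (-0.2)·(-0.2) + (-1.2)·(-1.2) + (-2.2)·(-2.2)) / 4 = 20.8/4 = 5.2
  S[A,B] = ((3.8)·(1.8) + (-0.2)·(-1.2) + (-0.2)·(-2.2) + (-1.2)·(-2.2) + (-2.2)·(3.8)) / 4 = 1.8/4 = 0.45
  S[B,B] = ((1.8)·(1.8) + (-1.2)·(-1.2) + (-2.2)·(-2.2) + (-2.2)·(-2.2) + (3.8)·(3.8)) / 4 = 28.8/4 = 7.2
  S = [[5.2, 0.45],
 [0.45, 7.2]].

Step 3 — invert S. det(S) = 5.2·7.2 - (0.45)² = 37.2375.
  S^{-1} = (1/det) · [[d, -b], [-b, a]] = [[0.1934, -0.0121],
 [-0.0121, 0.1396]].

Step 4 — quadratic form (x̄ - mu_0)^T · S^{-1} · (x̄ - mu_0):
  S^{-1} · (x̄ - mu_0) = (0.5801, 0.4082),
  (x̄ - mu_0)^T · [...] = (3.2)·(0.5801) + (3.2)·(0.4082) = 3.1624.

Step 5 — scale by n: T² = 5 · 3.1624 = 15.812.

T² ≈ 15.812


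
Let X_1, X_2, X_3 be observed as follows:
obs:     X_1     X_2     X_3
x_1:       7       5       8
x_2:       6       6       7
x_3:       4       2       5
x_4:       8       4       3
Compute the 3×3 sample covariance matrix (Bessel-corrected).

Step 1 — column means:
  mean(X_1) = (7 + 6 + 4 + 8) / 4 = 25/4 = 6.25
  mean(X_2) = (5 + 6 + 2 + 4) / 4 = 17/4 = 4.25
  mean(X_3) = (8 + 7 + 5 + 3) / 4 = 23/4 = 5.75

Step 2 — sample covariance S[i,j] = (1/(n-1)) · Σ_k (x_{k,i} - mean_i) · (x_{k,j} - mean_j), with n-1 = 3.
  S[X_1,X_1] = ((0.75)·(0.75) + (-0.25)·(-0.25) + (-2.25)·(-2.25) + (1.75)·(1.75)) / 3 = 8.75/3 = 2.9167
  S[X_1,X_2] = ((0.75)·(0.75) + (-0.25)·(1.75) + (-2.25)·(-2.25) + (1.75)·(-0.25)) / 3 = 4.75/3 = 1.5833
  S[X_1,X_3] = ((0.75)·(2.25) + (-0.25)·(1.25) + (-2.25)·(-0.75) + (1.75)·(-2.75)) / 3 = -1.75/3 = -0.5833
  S[X_2,X_2] = ((0.75)·(0.75) + (1.75)·(1.75) + (-2.25)·(-2.25) + (-0.25)·(-0.25)) / 3 = 8.75/3 = 2.9167
  S[X_2,X_3] = ((0.75)·(2.25) + (1.75)·(1.25) + (-2.25)·(-0.75) + (-0.25)·(-2.75)) / 3 = 6.25/3 = 2.0833
  S[X_3,X_3] = ((2.25)·(2.25) + (1.25)·(1.25) + (-0.75)·(-0.75) + (-2.75)·(-2.75)) / 3 = 14.75/3 = 4.9167

S is symmetric (S[j,i] = S[i,j]). Assembling:

S = [[2.9167, 1.5833, -0.5833],
 [1.5833, 2.9167, 2.0833],
 [-0.5833, 2.0833, 4.9167]]


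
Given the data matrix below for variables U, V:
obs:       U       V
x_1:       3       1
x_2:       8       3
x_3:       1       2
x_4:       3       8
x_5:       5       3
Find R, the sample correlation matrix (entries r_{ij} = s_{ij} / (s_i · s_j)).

Step 1 — column means:
  mean(U) = (3 + 8 + 1 + 3 + 5) / 5 = 20/5 = 4
  mean(V) = (1 + 3 + 2 + 8 + 3) / 5 = 17/5 = 3.4

Step 2 — sample variances and covariances s[i,j] = (1/(n-1)) · Σ_k (x_{k,i} - mean_i) · (x_{k,j} - mean_j), with n-1 = 4:
  s[U,U] = ((-1)·(-1) + (4)·(4) + (-3)·(-3) + (-1)·(-1) + (1)·(1)) / 4 = 28/4 = 7
  s[U,V] = ((-1)·(-2.4) + (4)·(-0.4) + (-3)·(-1.4) + (-1)·(4.6) + (1)·(-0.4)) / 4 = 0/4 = 0
  s[V,V] = ((-2.4)·(-2.4) + (-0.4)·(-0.4) + (-1.4)·(-1.4) + (4.6)·(4.6) + (-0.4)·(-0.4)) / 4 = 29.2/4 = 7.3
  Sample standard deviations s_i = √(s[i,i]):
  s(U) = √(7) = 2.6458
  s(V) = √(7.3) = 2.7019

Step 3 — r_{ij} = s_{ij} / (s_i · s_j):
  r[U,U] = 1 (diagonal).
  r[U,V] = 0 / (2.6458 · 2.7019) = 0 / 7.1484 = 0
  r[V,V] = 1 (diagonal).

R is symmetric with unit diagonal. Assembling:

R = [[1, 0],
 [0, 1]]


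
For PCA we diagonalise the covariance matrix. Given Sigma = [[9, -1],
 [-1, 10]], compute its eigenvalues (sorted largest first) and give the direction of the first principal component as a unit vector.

Step 1 — characteristic polynomial of 2×2 Sigma:
  det(Sigma - λI) = λ² - trace · λ + det = 0.
  trace = 9 + 10 = 19, det = 9·10 - (-1)² = 89.
Step 2 — discriminant:
  Δ = trace² - 4·det = 361 - 356 = 5.
Step 3 — eigenvalues:
  λ = (trace ± √Δ)/2 = (19 ± 2.2361)/2,
  λ_1 = 10.618,  λ_2 = 8.382.

Step 4 — unit eigenvector for λ_1: solve (Sigma - λ_1 I)v = 0. First row:
  (9 - 10.618)·v_x + (-1)·v_y = 0, i.e. (-1.618)·v_x + (-1)·v_y = 0,
  so v ∝ (b, λ_1 - a) = (-1, 1.618); multiply by -1 so the first entry is positive: u = (1, -1.618).
  ||u|| = √((1)² + (-1.618)²) = √(3.618) ≈ 1.9021,
  v_1 = u/||u|| ≈ (0.5257, -0.8507) (||v_1|| = 1).

λ_1 = 10.618,  λ_2 = 8.382;  v_1 ≈ (0.5257, -0.8507)


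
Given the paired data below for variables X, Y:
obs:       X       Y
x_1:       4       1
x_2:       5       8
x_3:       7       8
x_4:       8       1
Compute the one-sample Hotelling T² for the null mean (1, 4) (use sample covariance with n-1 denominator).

Step 1 — sample mean vector:
  mean(X) = (4 + 5 + 7 + 8) / 4 = 24/4 = 6
  mean(Y) = (1 + 8 + 8 + 1) / 4 = 18/4 = 4.5
  x̄ = (6, 4.5),  deviation x̄ - mu_0 = (6, 4.5) - (1, 4) = (5, 0.5).

Step 2 — sample covariance matrix, S[i,j] = (1/(n-1)) · Σ_k (x_{k,i} - mean_i) · (x_{k,j} - mean_j), divisor n-1 = 3:
  S[X,X] = ((-2)·(-2) + (-1)·(-1) + (1)·(1) + (2)·(2)) / 3 = 10/3 = 3.3333
  S[X,Y] = ((-2)·(-3.5) + (-1)·(3.5) + (1)·(3.5) + (2)·(-3.5)) / 3 = 0/3 = 0
  S[Y,Y] = ((-3.5)·(-3.5) + (3.5)·(3.5) + (3.5)·(3.5) + (-3.5)·(-3.5)) / 3 = 49/3 = 16.3333
  S = [[3.3333, 0],
 [0, 16.3333]].

Step 3 — invert S. det(S) = 3.3333·16.3333 - (0)² = 54.4444.
  S^{-1} = (1/det) · [[d, -b], [-b, a]] = [[0.3, 0],
 [0, 0.0612]].

Step 4 — quadratic form (x̄ - mu_0)^T · S^{-1} · (x̄ - mu_0):
  S^{-1} · (x̄ - mu_0) = (1.5, 0.0306),
  (x̄ - mu_0)^T · [...] = (5)·(1.5) + (0.5)·(0.0306) = 7.5153.

Step 5 — scale by n: T² = 4 · 7.5153 = 30.0612.

T² ≈ 30.0612


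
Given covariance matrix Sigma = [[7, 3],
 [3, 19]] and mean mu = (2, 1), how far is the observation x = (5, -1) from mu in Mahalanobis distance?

Step 1 — centre the observation: (x - mu) = (3, -2).

Step 2 — invert Sigma. det(Sigma) = 7·19 - (3)² = 124.
  Sigma^{-1} = (1/det) · [[d, -b], [-b, a]] = [[0.1532, -0.0242],
 [-0.0242, 0.0565]].

Step 3 — form the quadratic (x - mu)^T · Sigma^{-1} · (x - mu):
  Sigma^{-1} · (x - mu) = (0.5081, -0.1855).
  (x - mu)^T · [Sigma^{-1} · (x - mu)] = (3)·(0.5081) + (-2)·(-0.1855) = 1.8952.

Step 4 — take square root: d = √(1.8952) ≈ 1.3766.

d(x, mu) = √(1.8952) ≈ 1.3766


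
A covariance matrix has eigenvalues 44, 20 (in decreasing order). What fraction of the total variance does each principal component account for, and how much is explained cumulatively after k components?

Step 1 — total variance = trace(Sigma) = Σ λ_i = 44 + 20 = 64.

Step 2 — fraction explained by component i = λ_i / Σ λ:
  PC1: 44/64 = 0.6875
  PC2: 20/64 = 0.3125

Step 3 — cumulative fraction after k components = (λ_1 + ... + λ_k) / Σ λ:
  k = 1: 44/64 = 0.6875
  k = 2: (44 + 20)/64 = 64/64 = 1

Summary (fraction, with percent):

explained: PC1 0.6875 (68.75%), PC2 0.3125 (31.25%);  cumulative: 0.6875, 1


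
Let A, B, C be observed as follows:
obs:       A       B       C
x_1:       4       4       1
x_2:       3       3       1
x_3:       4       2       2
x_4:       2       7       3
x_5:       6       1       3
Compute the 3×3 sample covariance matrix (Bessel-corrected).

Step 1 — column means:
  mean(A) = (4 + 3 + 4 + 2 + 6) / 5 = 19/5 = 3.8
  mean(B) = (4 + 3 + 2 + 7 + 1) / 5 = 17/5 = 3.4
  mean(C) = (1 + 1 + 2 + 3 + 3) / 5 = 10/5 = 2

Step 2 — sample covariance S[i,j] = (1/(n-1)) · Σ_k (x_{k,i} - mean_i) · (x_{k,j} - mean_j), with n-1 = 4.
  S[A,A] = ((0.2)·(0.2) + (-0.8)·(-0.8) + (0.2)·(0.2) + (-1.8)·(-1.8) + (2.2)·(2.2)) / 4 = 8.8/4 = 2.2
  S[A,B] = ((0.2)·(0.6) + (-0.8)·(-0.4) + (0.2)·(-1.4) + (-1.8)·(3.6) + (2.2)·(-2.4)) / 4 = -11.6/4 = -2.9
  S[A,C] = ((0.2)·(-1) + (-0.8)·(-1) + (0.2)·(0) + (-1.8)·(1) + (2.2)·(1)) / 4 = 1/4 = 0.25
  S[B,B] = ((0.6)·(0.6) + (-0.4)·(-0.4) + (-1.4)·(-1.4) + (3.6)·(3.6) + (-2.4)·(-2.4)) / 4 = 21.2/4 = 5.3
  S[B,C] = ((0.6)·(-1) + (-0.4)·(-1) + (-1.4)·(0) + (3.6)·(1) + (-2.4)·(1)) / 4 = 1/4 = 0.25
  S[C,C] = ((-1)·(-1) + (-1)·(-1) + (0)·(0) + (1)·(1) + (1)·(1)) / 4 = 4/4 = 1

S is symmetric (S[j,i] = S[i,j]). Assembling:

S = [[2.2, -2.9, 0.25],
 [-2.9, 5.3, 0.25],
 [0.25, 0.25, 1]]


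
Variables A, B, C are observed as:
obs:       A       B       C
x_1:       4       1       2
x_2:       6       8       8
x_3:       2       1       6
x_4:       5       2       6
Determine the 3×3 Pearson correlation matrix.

Step 1 — column means:
  mean(A) = (4 + 6 + 2 + 5) / 4 = 17/4 = 4.25
  mean(B) = (1 + 8 + 1 + 2) / 4 = 12/4 = 3
  mean(C) = (2 + 8 + 6 + 6) / 4 = 22/4 = 5.5

Step 2 — sample variances and covariances s[i,j] = (1/(n-1)) · Σ_k (x_{k,i} - mean_i) · (x_{k,j} - mean_j), with n-1 = 3:
  s[A,A] = ((-0.25)·(-0.25) + (1.75)·(1.75) + (-2.25)·(-2.25) + (0.75)·(0.75)) / 3 = 8.75/3 = 2.9167
  s[A,B] = ((-0.25)·(-2) + (1.75)·(5) + (-2.25)·(-2) + (0.75)·(-1)) / 3 = 13/3 = 4.3333
  s[A,C] = ((-0.25)·(-3.5) + (1.75)·(2.5) + (-2.25)·(0.5) + (0.75)·(0.5)) / 3 = 4.5/3 = 1.5
  s[B,B] = ((-2)·(-2) + (5)·(5) + (-2)·(-2) + (-1)·(-1)) / 3 = 34/3 = 11.3333
  s[B,C] = ((-2)·(-3.5) + (5)·(2.5) + (-2)·(0.5) + (-1)·(0.5)) / 3 = 18/3 = 6
  s[C,C] = ((-3.5)·(-3.5) + (2.5)·(2.5) + (0.5)·(0.5) + (0.5)·(0.5)) / 3 = 19/3 = 6.3333
  Sample standard deviations s_i = √(s[i,i]):
  s(A) = √(2.9167) = 1.7078
  s(B) = √(11.3333) = 3.3665
  s(C) = √(6.3333) = 2.5166

Step 3 — r_{ij} = s_{ij} / (s_i · s_j):
  r[A,A] = 1 (diagonal).
  r[A,B] = 4.3333 / (1.7078 · 3.3665) = 4.3333 / 5.7494 = 0.7537
  r[A,C] = 1.5 / (1.7078 · 2.5166) = 1.5 / 4.2979 = 0.349
  r[B,B] = 1 (diagonal).
  r[B,C] = 6 / (3.3665 · 2.5166) = 6 / 8.4722 = 0.7082
  r[C,C] = 1 (diagonal).

R is symmetric with unit diagonal. Assembling:

R = [[1, 0.7537, 0.349],
 [0.7537, 1, 0.7082],
 [0.349, 0.7082, 1]]


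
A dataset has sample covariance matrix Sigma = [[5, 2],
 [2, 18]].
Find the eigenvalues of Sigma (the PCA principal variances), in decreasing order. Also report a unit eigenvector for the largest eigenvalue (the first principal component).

Step 1 — characteristic polynomial of 2×2 Sigma:
  det(Sigma - λI) = λ² - trace · λ + det = 0.
  trace = 5 + 18 = 23, det = 5·18 - (2)² = 86.
Step 2 — discriminant:
  Δ = trace² - 4·det = 529 - 344 = 185.
Step 3 — eigenvalues:
  λ = (trace ± √Δ)/2 = (23 ± 13.6015)/2,
  λ_1 = 18.3007,  λ_2 = 4.6993.

Step 4 — unit eigenvector for λ_1: solve (Sigma - λ_1 I)v = 0. First row:
  (5 - 18.3007)·v_x + (2)·v_y = 0, i.e. (-13.3007)·v_x + (2)·v_y = 0,
  so v ∝ (b, λ_1 - a) = (2, 13.3007) = u.
  ||u|| = √((2)² + (13.3007)²) = √(180.9096) ≈ 13.4503,
  v_1 = u/||u|| ≈ (0.1487, 0.9889) (||v_1|| = 1).

λ_1 = 18.3007,  λ_2 = 4.6993;  v_1 ≈ (0.1487, 0.9889)


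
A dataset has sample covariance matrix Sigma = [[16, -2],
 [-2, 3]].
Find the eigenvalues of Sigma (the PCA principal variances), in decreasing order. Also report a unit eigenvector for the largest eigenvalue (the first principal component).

Step 1 — characteristic polynomial of 2×2 Sigma:
  det(Sigma - λI) = λ² - trace · λ + det = 0.
  trace = 16 + 3 = 19, det = 16·3 - (-2)² = 44.
Step 2 — discriminant:
  Δ = trace² - 4·det = 361 - 176 = 185.
Step 3 — eigenvalues:
  λ = (trace ± √Δ)/2 = (19 ± 13.6015)/2,
  λ_1 = 16.3007,  λ_2 = 2.6993.

Step 4 — unit eigenvector for λ_1: solve (Sigma - λ_1 I)v = 0. First row:
  (16 - 16.3007)·v_x + (-2)·v_y = 0, i.e. (-0.3007)·v_x + (-2)·v_y = 0,
  so v ∝ (b, λ_1 - a) = (-2, 0.3007); multiply by -1 so the first entry is positive: u = (2, -0.3007).
  ||u|| = √((2)² + (-0.3007)²) = √(4.0904) ≈ 2.0225,
  v_1 = u/||u|| ≈ (0.9889, -0.1487) (||v_1|| = 1).

λ_1 = 16.3007,  λ_2 = 2.6993;  v_1 ≈ (0.9889, -0.1487)


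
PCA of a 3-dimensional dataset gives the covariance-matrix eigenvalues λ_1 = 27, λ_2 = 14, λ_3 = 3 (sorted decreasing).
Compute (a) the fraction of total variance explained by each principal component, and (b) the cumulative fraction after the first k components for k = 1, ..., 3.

Step 1 — total variance = trace(Sigma) = Σ λ_i = 27 + 14 + 3 = 44.

Step 2 — fraction explained by component i = λ_i / Σ λ:
  PC1: 27/44 = 0.6136
  PC2: 14/44 = 0.3182
  PC3: 3/44 = 0.0682

Step 3 — cumulative fraction after k components = (λ_1 + ... + λ_k) / Σ λ:
  k = 1: 27/44 = 0.6136
  k = 2: (27 + 14)/44 = 41/44 = 0.9318
  k = 3: (27 + 14 + 3)/44 = 44/44 = 1

Summary (fraction, with percent):

explained: PC1 0.6136 (61.36%), PC2 0.3182 (31.82%), PC3 0.0682 (6.82%);  cumulative: 0.6136, 0.9318, 1


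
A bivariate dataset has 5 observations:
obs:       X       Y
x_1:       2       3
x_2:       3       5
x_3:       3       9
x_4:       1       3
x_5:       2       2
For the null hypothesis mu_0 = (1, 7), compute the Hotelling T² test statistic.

Step 1 — sample mean vector:
  mean(X) = (2 + 3 + 3 + 1 + 2) / 5 = 11/5 = 2.2
  mean(Y) = (3 + 5 + 9 + 3 + 2) / 5 = 22/5 = 4.4
  x̄ = (2.2, 4.4),  deviation x̄ - mu_0 = (2.2, 4.4) - (1, 7) = (1.2, -2.6).

Step 2 — sample covariance matrix, S[i,j] = (1/(n-1)) · Σ_k (x_{k,i} - mean_i) · (x_{k,j} - mean_j), divisor n-1 = 4:
  S[X,X] = ((-0.2)·(-0.2) + (0.8)·(0.8) + (0.8)·(0.8) + (-1.2)·(-1.2) + (-0.2)·(-0.2)) / 4 = 2.8/4 = 0.7
  S[X,Y] = ((-0.2)·(-1.4) + (0.8)·(0.6) + (0.8)·(4.6) + (-1.2)·(-1.4) + (-0.2)·(-2.4)) / 4 = 6.6/4 = 1.65
  S[Y,Y] = ((-1.4)·(-1.4) + (0.6)·(0.6) + (4.6)·(4.6) + (-1.4)·(-1.4) + (-2.4)·(-2.4)) / 4 = 31.2/4 = 7.8
  S = [[0.7, 1.65],
 [1.65, 7.8]].

Step 3 — invert S. det(S) = 0.7·7.8 - (1.65)² = 2.7375.
  S^{-1} = (1/det) · [[d, -b], [-b, a]] = [[2.8493, -0.6027],
 [-0.6027, 0.2557]].

Step 4 — quadratic form (x̄ - mu_0)^T · S^{-1} · (x̄ - mu_0):
  S^{-1} · (x̄ - mu_0) = (4.9863, -1.3881),
  (x̄ - mu_0)^T · [...] = (1.2)·(4.9863) + (-2.6)·(-1.3881) = 9.5927.

Step 5 — scale by n: T² = 5 · 9.5927 = 47.9635.

T² ≈ 47.9635


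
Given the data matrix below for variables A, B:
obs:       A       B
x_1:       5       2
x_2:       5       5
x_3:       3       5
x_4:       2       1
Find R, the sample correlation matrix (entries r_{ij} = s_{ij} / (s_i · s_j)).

Step 1 — column means:
  mean(A) = (5 + 5 + 3 + 2) / 4 = 15/4 = 3.75
  mean(B) = (2 + 5 + 5 + 1) / 4 = 13/4 = 3.25

Step 2 — sample variances and covariances s[i,j] = (1/(n-1)) · Σ_k (x_{k,i} - mean_i) · (x_{k,j} - mean_j), with n-1 = 3:
  s[A,A] = ((1.25)·(1.25) + (1.25)·(1.25) + (-0.75)·(-0.75) + (-1.75)·(-1.75)) / 3 = 6.75/3 = 2.25
  s[A,B] = ((1.25)·(-1.25) + (1.25)·(1.75) + (-0.75)·(1.75) + (-1.75)·(-2.25)) / 3 = 3.25/3 = 1.0833
  s[B,B] = ((-1.25)·(-1.25) + (1.75)·(1.75) + (1.75)·(1.75) + (-2.25)·(-2.25)) / 3 = 12.75/3 = 4.25
  Sample standard deviations s_i = √(s[i,i]):
  s(A) = √(2.25) = 1.5
  s(B) = √(4.25) = 2.0616

Step 3 — r_{ij} = s_{ij} / (s_i · s_j):
  r[A,A] = 1 (diagonal).
  r[A,B] = 1.0833 / (1.5 · 2.0616) = 1.0833 / 3.0923 = 0.3503
  r[B,B] = 1 (diagonal).

R is symmetric with unit diagonal. Assembling:

R = [[1, 0.3503],
 [0.3503, 1]]


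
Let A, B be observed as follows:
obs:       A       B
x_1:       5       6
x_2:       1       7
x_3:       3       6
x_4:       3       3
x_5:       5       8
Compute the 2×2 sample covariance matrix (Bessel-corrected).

Step 1 — column means:
  mean(A) = (5 + 1 + 3 + 3 + 5) / 5 = 17/5 = 3.4
  mean(B) = (6 + 7 + 6 + 3 + 8) / 5 = 30/5 = 6

Step 2 — sample covariance S[i,j] = (1/(n-1)) · Σ_k (x_{k,i} - mean_i) · (x_{k,j} - mean_j), with n-1 = 4.
  S[A,A] = ((1.6)·(1.6) + (-2.4)·(-2.4) + (-0.4)·(-0.4) + (-0.4)·(-0.4) + (1.6)·(1.6)) / 4 = 11.2/4 = 2.8
  S[A,B] = ((1.6)·(0) + (-2.4)·(1) + (-0.4)·(0) + (-0.4)·(-3) + (1.6)·(2)) / 4 = 2/4 = 0.5
  S[B,B] = ((0)·(0) + (1)·(1) + (0)·(0) + (-3)·(-3) + (2)·(2)) / 4 = 14/4 = 3.5

S is symmetric (S[j,i] = S[i,j]). Assembling:

S = [[2.8, 0.5],
 [0.5, 3.5]]


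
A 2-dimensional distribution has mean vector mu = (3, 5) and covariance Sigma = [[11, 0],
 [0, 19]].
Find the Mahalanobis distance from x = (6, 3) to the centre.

Step 1 — centre the observation: (x - mu) = (3, -2).

Step 2 — invert Sigma. det(Sigma) = 11·19 - (0)² = 209.
  Sigma^{-1} = (1/det) · [[d, -b], [-b, a]] = [[0.0909, 0],
 [0, 0.0526]].

Step 3 — form the quadratic (x - mu)^T · Sigma^{-1} · (x - mu):
  Sigma^{-1} · (x - mu) = (0.2727, -0.1053).
  (x - mu)^T · [Sigma^{-1} · (x - mu)] = (3)·(0.2727) + (-2)·(-0.1053) = 1.0287.

Step 4 — take square root: d = √(1.0287) ≈ 1.0143.

d(x, mu) = √(1.0287) ≈ 1.0143


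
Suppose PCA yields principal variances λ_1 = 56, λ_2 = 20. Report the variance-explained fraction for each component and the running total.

Step 1 — total variance = trace(Sigma) = Σ λ_i = 56 + 20 = 76.

Step 2 — fraction explained by component i = λ_i / Σ λ:
  PC1: 56/76 = 0.7368
  PC2: 20/76 = 0.2632

Step 3 — cumulative fraction after k components = (λ_1 + ... + λ_k) / Σ λ:
  k = 1: 56/76 = 0.7368
  k = 2: (56 + 20)/76 = 76/76 = 1

Summary (fraction, with percent):

explained: PC1 0.7368 (73.68%), PC2 0.2632 (26.32%);  cumulative: 0.7368, 1


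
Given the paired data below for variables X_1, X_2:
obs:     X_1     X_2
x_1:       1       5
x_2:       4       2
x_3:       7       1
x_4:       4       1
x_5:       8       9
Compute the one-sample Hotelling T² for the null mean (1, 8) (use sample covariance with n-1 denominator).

Step 1 — sample mean vector:
  mean(X_1) = (1 + 4 + 7 + 4 + 8) / 5 = 24/5 = 4.8
  mean(X_2) = (5 + 2 + 1 + 1 + 9) / 5 = 18/5 = 3.6
  x̄ = (4.8, 3.6),  deviation x̄ - mu_0 = (4.8, 3.6) - (1, 8) = (3.8, -4.4).

Step 2 — sample covariance matrix, S[i,j] = (1/(n-1)) · Σ_k (x_{k,i} - mean_i) · (x_{k,j} - mean_j), divisor n-1 = 4:
  S[X_1,X_1] = ((-3.8)·(-3.8) + (-0.8)·(-0.8) + (2.2)·(2.2) + (-0.8)·(-0.8) + (3.2)·(3.2)) / 4 = 30.8/4 = 7.7
  S[X_1,X_2] = ((-3.8)·(1.4) + (-0.8)·(-1.6) + (2.2)·(-2.6) + (-0.8)·(-2.6) + (3.2)·(5.4)) / 4 = 9.6/4 = 2.4
  S[X_2,X_2] = ((1.4)·(1.4) + (-1.6)·(-1.6) + (-2.6)·(-2.6) + (-2.6)·(-2.6) + (5.4)·(5.4)) / 4 = 47.2/4 = 11.8
  S = [[7.7, 2.4],
 [2.4, 11.8]].

Step 3 — invert S. det(S) = 7.7·11.8 - (2.4)² = 85.1.
  S^{-1} = (1/det) · [[d, -b], [-b, a]] = [[0.1387, -0.0282],
 [-0.0282, 0.0905]].

Step 4 — quadratic form (x̄ - mu_0)^T · S^{-1} · (x̄ - mu_0):
  S^{-1} · (x̄ - mu_0) = (0.651, -0.5053),
  (x̄ - mu_0)^T · [...] = (3.8)·(0.651) + (-4.4)·(-0.5053) = 4.6971.

Step 5 — scale by n: T² = 5 · 4.6971 = 23.4853.

T² ≈ 23.4853


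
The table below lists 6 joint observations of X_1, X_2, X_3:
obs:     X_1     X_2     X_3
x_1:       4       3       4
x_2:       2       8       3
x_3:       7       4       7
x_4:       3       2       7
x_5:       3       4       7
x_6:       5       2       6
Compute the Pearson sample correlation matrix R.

Step 1 — column means:
  mean(X_1) = (4 + 2 + 7 + 3 + 3 + 5) / 6 = 24/6 = 4
  mean(X_2) = (3 + 8 + 4 + 2 + 4 + 2) / 6 = 23/6 = 3.8333
  mean(X_3) = (4 + 3 + 7 + 7 + 7 + 6) / 6 = 34/6 = 5.6667

Step 2 — sample variances and covariances s[i,j] = (1/(n-1)) · Σ_k (x_{k,i} - mean_i) · (x_{k,j} - mean_j), with n-1 = 5:
  s[X_1,X_1] = ((0)·(0) + (-2)·(-2) + (3)·(3) + (-1)·(-1) + (-1)·(-1) + (1)·(1)) / 5 = 16/5 = 3.2
  s[X_1,X_2] = ((0)·(-0.8333) + (-2)·(4.1667) + (3)·(0.1667) + (-1)·(-1.8333) + (-1)·(0.1667) + (1)·(-1.8333)) / 5 = -8/5 = -1.6
  s[X_1,X_3] = ((0)·(-1.6667) + (-2)·(-2.6667) + (3)·(1.3333) + (-1)·(1.3333) + (-1)·(1.3333) + (1)·(0.3333)) / 5 = 7/5 = 1.4
  s[X_2,X_2] = ((-0.8333)·(-0.8333) + (4.1667)·(4.1667) + (0.1667)·(0.1667) + (-1.8333)·(-1.8333) + (0.1667)·(0.1667) + (-1.8333)·(-1.8333)) / 5 = 24.8333/5 = 4.9667
  s[X_2,X_3] = ((-0.8333)·(-1.6667) + (4.1667)·(-2.6667) + (0.1667)·(1.3333) + (-1.8333)·(1.3333) + (0.1667)·(1.3333) + (-1.8333)·(0.3333)) / 5 = -12.3333/5 = -2.4667
  s[X_3,X_3] = ((-1.6667)·(-1.6667) + (-2.6667)·(-2.6667) + (1.3333)·(1.3333) + (1.3333)·(1.3333) + (1.3333)·(1.3333) + (0.3333)·(0.3333)) / 5 = 15.3333/5 = 3.0667
  Sample standard deviations s_i = √(s[i,i]):
  s(X_1) = √(3.2) = 1.7889
  s(X_2) = √(4.9667) = 2.2286
  s(X_3) = √(3.0667) = 1.7512

Step 3 — r_{ij} = s_{ij} / (s_i · s_j):
  r[X_1,X_1] = 1 (diagonal).
  r[X_1,X_2] = -1.6 / (1.7889 · 2.2286) = -1.6 / 3.9866 = -0.4013
  r[X_1,X_3] = 1.4 / (1.7889 · 1.7512) = 1.4 / 3.1326 = 0.4469
  r[X_2,X_2] = 1 (diagonal).
  r[X_2,X_3] = -2.4667 / (2.2286 · 1.7512) = -2.4667 / 3.9027 = -0.632
  r[X_3,X_3] = 1 (diagonal).

R is symmetric with unit diagonal. Assembling:

R = [[1, -0.4013, 0.4469],
 [-0.4013, 1, -0.632],
 [0.4469, -0.632, 1]]


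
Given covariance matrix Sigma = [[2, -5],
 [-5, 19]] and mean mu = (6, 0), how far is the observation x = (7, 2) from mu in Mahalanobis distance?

Step 1 — centre the observation: (x - mu) = (1, 2).

Step 2 — invert Sigma. det(Sigma) = 2·19 - (-5)² = 13.
  Sigma^{-1} = (1/det) · [[d, -b], [-b, a]] = [[1.4615, 0.3846],
 [0.3846, 0.1538]].

Step 3 — form the quadratic (x - mu)^T · Sigma^{-1} · (x - mu):
  Sigma^{-1} · (x - mu) = (2.2308, 0.6923).
  (x - mu)^T · [Sigma^{-1} · (x - mu)] = (1)·(2.2308) + (2)·(0.6923) = 3.6154.

Step 4 — take square root: d = √(3.6154) ≈ 1.9014.

d(x, mu) = √(3.6154) ≈ 1.9014


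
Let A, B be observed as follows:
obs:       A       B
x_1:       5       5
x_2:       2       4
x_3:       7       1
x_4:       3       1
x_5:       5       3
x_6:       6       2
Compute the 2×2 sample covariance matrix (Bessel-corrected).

Step 1 — column means:
  mean(A) = (5 + 2 + 7 + 3 + 5 + 6) / 6 = 28/6 = 4.6667
  mean(B) = (5 + 4 + 1 + 1 + 3 + 2) / 6 = 16/6 = 2.6667

Step 2 — sample covariance S[i,j] = (1/(n-1)) · Σ_k (x_{k,i} - mean_i) · (x_{k,j} - mean_j), with n-1 = 5.
  S[A,A] = ((0.3333)·(0.3333) + (-2.6667)·(-2.6667) + (2.3333)·(2.3333) + (-1.6667)·(-1.6667) + (0.3333)·(0.3333) + (1.3333)·(1.3333)) / 5 = 17.3333/5 = 3.4667
  S[A,B] = ((0.3333)·(2.3333) + (-2.6667)·(1.3333) + (2.3333)·(-1.6667) + (-1.6667)·(-1.6667) + (0.3333)·(0.3333) + (1.3333)·(-0.6667)) / 5 = -4.6667/5 = -0.9333
  S[B,B] = ((2.3333)·(2.3333) + (1.3333)·(1.3333) + (-1.6667)·(-1.6667) + (-1.6667)·(-1.6667) + (0.3333)·(0.3333) + (-0.6667)·(-0.6667)) / 5 = 13.3333/5 = 2.6667

S is symmetric (S[j,i] = S[i,j]). Assembling:

S = [[3.4667, -0.9333],
 [-0.9333, 2.6667]]


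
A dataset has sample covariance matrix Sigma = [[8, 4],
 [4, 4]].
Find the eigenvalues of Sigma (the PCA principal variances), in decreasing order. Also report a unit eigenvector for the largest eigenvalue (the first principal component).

Step 1 — characteristic polynomial of 2×2 Sigma:
  det(Sigma - λI) = λ² - trace · λ + det = 0.
  trace = 8 + 4 = 12, det = 8·4 - (4)² = 16.
Step 2 — discriminant:
  Δ = trace² - 4·det = 144 - 64 = 80.
Step 3 — eigenvalues:
  λ = (trace ± √Δ)/2 = (12 ± 8.9443)/2,
  λ_1 = 10.4721,  λ_2 = 1.5279.

Step 4 — unit eigenvector for λ_1: solve (Sigma - λ_1 I)v = 0. First row:
  (8 - 10.4721)·v_x + (4)·v_y = 0, i.e. (-2.4721)·v_x + (4)·v_y = 0,
  so v ∝ (b, λ_1 - a) = (4, 2.4721) = u.
  ||u|| = √((4)² + (2.4721)²) = √(22.1115) ≈ 4.7023,
  v_1 = u/||u|| ≈ (0.8507, 0.5257) (||v_1|| = 1).

λ_1 = 10.4721,  λ_2 = 1.5279;  v_1 ≈ (0.8507, 0.5257)


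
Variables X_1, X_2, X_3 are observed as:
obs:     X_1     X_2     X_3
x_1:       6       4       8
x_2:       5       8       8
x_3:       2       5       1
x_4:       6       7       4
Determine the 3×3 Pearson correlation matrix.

Step 1 — column means:
  mean(X_1) = (6 + 5 + 2 + 6) / 4 = 19/4 = 4.75
  mean(X_2) = (4 + 8 + 5 + 7) / 4 = 24/4 = 6
  mean(X_3) = (8 + 8 + 1 + 4) / 4 = 21/4 = 5.25

Step 2 — sample variances and covariances s[i,j] = (1/(n-1)) · Σ_k (x_{k,i} - mean_i) · (x_{k,j} - mean_j), with n-1 = 3:
  s[X_1,X_1] = ((1.25)·(1.25) + (0.25)·(0.25) + (-2.75)·(-2.75) + (1.25)·(1.25)) / 3 = 10.75/3 = 3.5833
  s[X_1,X_2] = ((1.25)·(-2) + (0.25)·(2) + (-2.75)·(-1) + (1.25)·(1)) / 3 = 2/3 = 0.6667
  s[X_1,X_3] = ((1.25)·(2.75) + (0.25)·(2.75) + (-2.75)·(-4.25) + (1.25)·(-1.25)) / 3 = 14.25/3 = 4.75
  s[X_2,X_2] = ((-2)·(-2) + (2)·(2) + (-1)·(-1) + (1)·(1)) / 3 = 10/3 = 3.3333
  s[X_2,X_3] = ((-2)·(2.75) + (2)·(2.75) + (-1)·(-4.25) + (1)·(-1.25)) / 3 = 3/3 = 1
  s[X_3,X_3] = ((2.75)·(2.75) + (2.75)·(2.75) + (-4.25)·(-4.25) + (-1.25)·(-1.25)) / 3 = 34.75/3 = 11.5833
  Sample standard deviations s_i = √(s[i,i]):
  s(X_1) = √(3.5833) = 1.893
  s(X_2) = √(3.3333) = 1.8257
  s(X_3) = √(11.5833) = 3.4034

Step 3 — r_{ij} = s_{ij} / (s_i · s_j):
  r[X_1,X_1] = 1 (diagonal).
  r[X_1,X_2] = 0.6667 / (1.893 · 1.8257) = 0.6667 / 3.4561 = 0.1929
  r[X_1,X_3] = 4.75 / (1.893 · 3.4034) = 4.75 / 6.4426 = 0.7373
  r[X_2,X_2] = 1 (diagonal).
  r[X_2,X_3] = 1 / (1.8257 · 3.4034) = 1 / 6.2138 = 0.1609
  r[X_3,X_3] = 1 (diagonal).

R is symmetric with unit diagonal. Assembling:

R = [[1, 0.1929, 0.7373],
 [0.1929, 1, 0.1609],
 [0.7373, 0.1609, 1]]


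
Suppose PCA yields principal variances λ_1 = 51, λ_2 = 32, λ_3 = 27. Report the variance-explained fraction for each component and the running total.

Step 1 — total variance = trace(Sigma) = Σ λ_i = 51 + 32 + 27 = 110.

Step 2 — fraction explained by component i = λ_i / Σ λ:
  PC1: 51/110 = 0.4636
  PC2: 32/110 = 0.2909
  PC3: 27/110 = 0.2455

Step 3 — cumulative fraction after k components = (λ_1 + ... + λ_k) / Σ λ:
  k = 1: 51/110 = 0.4636
  k = 2: (51 + 32)/110 = 83/110 = 0.7545
  k = 3: (51 + 32 + 27)/110 = 110/110 = 1

Summary (fraction, with percent):

explained: PC1 0.4636 (46.36%), PC2 0.2909 (29.09%), PC3 0.2455 (24.55%);  cumulative: 0.4636, 0.7545, 1


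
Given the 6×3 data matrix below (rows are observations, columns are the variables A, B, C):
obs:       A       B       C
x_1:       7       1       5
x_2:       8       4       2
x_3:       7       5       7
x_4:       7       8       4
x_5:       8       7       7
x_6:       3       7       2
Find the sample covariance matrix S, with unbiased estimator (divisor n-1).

Step 1 — column means:
  mean(A) = (7 + 8 + 7 + 7 + 8 + 3) / 6 = 40/6 = 6.6667
  mean(B) = (1 + 4 + 5 + 8 + 7 + 7) / 6 = 32/6 = 5.3333
  mean(C) = (5 + 2 + 7 + 4 + 7 + 2) / 6 = 27/6 = 4.5

Step 2 — sample covariance S[i,j] = (1/(n-1)) · Σ_k (x_{k,i} - mean_i) · (x_{k,j} - mean_j), with n-1 = 5.
  S[A,A] = ((0.3333)·(0.3333) + (1.3333)·(1.3333) + (0.3333)·(0.3333) + (0.3333)·(0.3333) + (1.3333)·(1.3333) + (-3.6667)·(-3.6667)) / 5 = 17.3333/5 = 3.4667
  S[A,B] = ((0.3333)·(-4.3333) + (1.3333)·(-1.3333) + (0.3333)·(-0.3333) + (0.3333)·(2.6667) + (1.3333)·(1.6667) + (-3.6667)·(1.6667)) / 5 = -6.3333/5 = -1.2667
  S[A,C] = ((0.3333)·(0.5) + (1.3333)·(-2.5) + (0.3333)·(2.5) + (0.3333)·(-0.5) + (1.3333)·(2.5) + (-3.6667)·(-2.5)) / 5 = 10/5 = 2
  S[B,B] = ((-4.3333)·(-4.3333) + (-1.3333)·(-1.3333) + (-0.3333)·(-0.3333) + (2.6667)·(2.6667) + (1.6667)·(1.6667) + (1.6667)·(1.6667)) / 5 = 33.3333/5 = 6.6667
  S[B,C] = ((-4.3333)·(0.5) + (-1.3333)·(-2.5) + (-0.3333)·(2.5) + (2.6667)·(-0.5) + (1.6667)·(2.5) + (1.6667)·(-2.5)) / 5 = -1/5 = -0.2
  S[C,C] = ((0.5)·(0.5) + (-2.5)·(-2.5) + (2.5)·(2.5) + (-0.5)·(-0.5) + (2.5)·(2.5) + (-2.5)·(-2.5)) / 5 = 25.5/5 = 5.1

S is symmetric (S[j,i] = S[i,j]). Assembling:

S = [[3.4667, -1.2667, 2],
 [-1.2667, 6.6667, -0.2],
 [2, -0.2, 5.1]]


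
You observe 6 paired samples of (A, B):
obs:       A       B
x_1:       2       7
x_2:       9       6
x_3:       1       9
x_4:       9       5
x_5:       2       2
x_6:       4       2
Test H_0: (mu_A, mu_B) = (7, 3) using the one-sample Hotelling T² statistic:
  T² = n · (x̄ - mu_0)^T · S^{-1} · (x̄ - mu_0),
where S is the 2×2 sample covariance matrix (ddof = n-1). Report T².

Step 1 — sample mean vector:
  mean(A) = (2 + 9 + 1 + 9 + 2 + 4) / 6 = 27/6 = 4.5
  mean(B) = (7 + 6 + 9 + 5 + 2 + 2) / 6 = 31/6 = 5.1667
  x̄ = (4.5, 5.1667),  deviation x̄ - mu_0 = (4.5, 5.1667) - (7, 3) = (-2.5, 2.1667).

Step 2 — sample covariance matrix, S[i,j] = (1/(n-1)) · Σ_k (x_{k,i} - mean_i) · (x_{k,j} - mean_j), divisor n-1 = 5:
  S[A,A] = ((-2.5)·(-2.5) + (4.5)·(4.5) + (-3.5)·(-3.5) + (4.5)·(4.5) + (-2.5)·(-2.5) + (-0.5)·(-0.5)) / 5 = 65.5/5 = 13.1
  S[A,B] = ((-2.5)·(1.8333) + (4.5)·(0.8333) + (-3.5)·(3.8333) + (4.5)·(-0.1667) + (-2.5)·(-3.1667) + (-0.5)·(-3.1667)) / 5 = -5.5/5 = -1.1
  S[B,B] = ((1.8333)·(1.8333) + (0.8333)·(0.8333) + (3.8333)·(3.8333) + (-0.1667)·(-0.1667) + (-3.1667)·(-3.1667) + (-3.1667)·(-3.1667)) / 5 = 38.8333/5 = 7.7667
  S = [[13.1, -1.1],
 [-1.1, 7.7667]].

Step 3 — invert S. det(S) = 13.1·7.7667 - (-1.1)² = 100.5333.
  S^{-1} = (1/det) · [[d, -b], [-b, a]] = [[0.0773, 0.0109],
 [0.0109, 0.1303]].

Step 4 — quadratic form (x̄ - mu_0)^T · S^{-1} · (x̄ - mu_0):
  S^{-1} · (x̄ - mu_0) = (-0.1694, 0.255),
  (x̄ - mu_0)^T · [...] = (-2.5)·(-0.1694) + (2.1667)·(0.255) = 0.976.

Step 5 — scale by n: T² = 6 · 0.976 = 5.8561.

T² ≈ 5.8561


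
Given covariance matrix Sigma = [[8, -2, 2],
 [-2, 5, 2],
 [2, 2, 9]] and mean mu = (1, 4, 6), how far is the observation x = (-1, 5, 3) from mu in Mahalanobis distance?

Step 1 — centre the observation: (x - mu) = (-2, 1, -3).

Step 2 — invert Sigma (cofactor / det for 3×3, or solve directly):
  Sigma^{-1} = [[0.1602, 0.0859, -0.0547],
 [0.0859, 0.2656, -0.0781],
 [-0.0547, -0.0781, 0.1406]].

Step 3 — form the quadratic (x - mu)^T · Sigma^{-1} · (x - mu):
  Sigma^{-1} · (x - mu) = (-0.0703, 0.3281, -0.3906).
  (x - mu)^T · [Sigma^{-1} · (x - mu)] = (-2)·(-0.0703) + (1)·(0.3281) + (-3)·(-0.3906) = 1.6406.

Step 4 — take square root: d = √(1.6406) ≈ 1.2809.

d(x, mu) = √(1.6406) ≈ 1.2809


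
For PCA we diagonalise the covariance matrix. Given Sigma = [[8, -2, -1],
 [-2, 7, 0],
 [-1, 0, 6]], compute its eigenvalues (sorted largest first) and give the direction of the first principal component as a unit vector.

Step 1 — characteristic polynomial p(λ) = det(λI - Sigma) = λ³ - tr·λ² + c_1·λ - det, where tr = trace, c_1 = sum of the principal 2×2 minors, det = det(Sigma):
  tr = 8 + 7 + 6 = 21,
  c_1 = (8·7 - (-2)²) + (8·6 - (-1)²) + (7·6 - (0)²) = 52 + 47 + 42 = 141,
  det = 8·(7·6 - (0)²) - (-2)·((-2)·6 - (0)·(-1)) + (-1)·((-2)·(0) - 7·(-1)) = 8·(42) - (-2)·(-12) + (-1)·(7) = 305.
  So p(λ) = λ³ - 21λ² + 141λ - 305.
Step 2 — look for an integer root (rational root theorem: any rational root is an integer divisor of 305). Testing λ = 5:
  p(5) = 125 - 525 + 705 - 305 = 0  ✓
  Dividing out (λ - 5): p(λ) = (λ - 5)(λ² - 16λ + 61).
Step 3 — remaining eigenvalues from the quadratic λ² - 16λ + 61 = 0:
  Δ = 16² - 4·61 = 256 - 244 = 12,  λ = (16 ± √12)/2 = (16 ± 3.4641)/2 ≈ 9.7321 or 6.2679.
  Sorted: λ_1 = 9.7321,  λ_2 = 6.2679,  λ_3 = 5  (check: sum = 21 = tr ✓).

Step 4 — unit eigenvector for λ_1 ≈ 9.7321: v spans the null space of (Sigma - λ_1 I), whose rows are
  r_1 = (-1.7321, -2, -1),  r_2 = (-2, -2.7321, 0),  r_3 = (-1, 0, -3.7321).
  v is orthogonal to every row, so take v ∝ r_1 × r_2 = ((-2)·(0) - (-1)·(-2.7321), (-1)·(-2) - (-1.7321)·(0), (-1.7321)·(-2.7321) - (-2)·(-2)) ≈ (-2.7321, 2, 0.7321).
  Rescale (multiply by -1 so the first nonzero entry is positive): u = (2.7321, -2, -0.7321).
  ||u|| = √((2.7321)² + (-2)² + (-0.7321)²) = √(12) ≈ 3.4641,  v_1 = u/||u|| ≈ (0.7887, -0.5774, -0.2113) (||v_1|| = 1).

λ_1 = 9.7321,  λ_2 = 6.2679,  λ_3 = 5;  v_1 ≈ (0.7887, -0.5774, -0.2113)


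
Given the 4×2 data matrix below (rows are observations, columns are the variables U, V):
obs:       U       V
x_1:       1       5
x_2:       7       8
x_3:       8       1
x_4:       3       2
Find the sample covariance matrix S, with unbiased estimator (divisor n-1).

Step 1 — column means:
  mean(U) = (1 + 7 + 8 + 3) / 4 = 19/4 = 4.75
  mean(V) = (5 + 8 + 1 + 2) / 4 = 16/4 = 4

Step 2 — sample covariance S[i,j] = (1/(n-1)) · Σ_k (x_{k,i} - mean_i) · (x_{k,j} - mean_j), with n-1 = 3.
  S[U,U] = ((-3.75)·(-3.75) + (2.25)·(2.25) + (3.25)·(3.25) + (-1.75)·(-1.75)) / 3 = 32.75/3 = 10.9167
  S[U,V] = ((-3.75)·(1) + (2.25)·(4) + (3.25)·(-3) + (-1.75)·(-2)) / 3 = -1/3 = -0.3333
  S[V,V] = ((1)·(1) + (4)·(4) + (-3)·(-3) + (-2)·(-2)) / 3 = 30/3 = 10

S is symmetric (S[j,i] = S[i,j]). Assembling:

S = [[10.9167, -0.3333],
 [-0.3333, 10]]


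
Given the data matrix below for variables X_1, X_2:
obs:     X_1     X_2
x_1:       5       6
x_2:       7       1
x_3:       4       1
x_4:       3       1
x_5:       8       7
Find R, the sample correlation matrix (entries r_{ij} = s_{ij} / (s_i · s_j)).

Step 1 — column means:
  mean(X_1) = (5 + 7 + 4 + 3 + 8) / 5 = 27/5 = 5.4
  mean(X_2) = (6 + 1 + 1 + 1 + 7) / 5 = 16/5 = 3.2

Step 2 — sample variances and covariances s[i,j] = (1/(n-1)) · Σ_k (x_{k,i} - mean_i) · (x_{k,j} - mean_j), with n-1 = 4:
  s[X_1,X_1] = ((-0.4)·(-0.4) + (1.6)·(1.6) + (-1.4)·(-1.4) + (-2.4)·(-2.4) + (2.6)·(2.6)) / 4 = 17.2/4 = 4.3
  s[X_1,X_2] = ((-0.4)·(2.8) + (1.6)·(-2.2) + (-1.4)·(-2.2) + (-2.4)·(-2.2) + (2.6)·(3.8)) / 4 = 13.6/4 = 3.4
  s[X_2,X_2] = ((2.8)·(2.8) + (-2.2)·(-2.2) + (-2.2)·(-2.2) + (-2.2)·(-2.2) + (3.8)·(3.8)) / 4 = 36.8/4 = 9.2
  Sample standard deviations s_i = √(s[i,i]):
  s(X_1) = √(4.3) = 2.0736
  s(X_2) = √(9.2) = 3.0332

Step 3 — r_{ij} = s_{ij} / (s_i · s_j):
  r[X_1,X_1] = 1 (diagonal).
  r[X_1,X_2] = 3.4 / (2.0736 · 3.0332) = 3.4 / 6.2897 = 0.5406
  r[X_2,X_2] = 1 (diagonal).

R is symmetric with unit diagonal. Assembling:

R = [[1, 0.5406],
 [0.5406, 1]]


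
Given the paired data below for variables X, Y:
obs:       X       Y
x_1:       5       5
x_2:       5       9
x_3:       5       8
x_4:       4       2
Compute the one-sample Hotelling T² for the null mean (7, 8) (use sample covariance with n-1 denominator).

Step 1 — sample mean vector:
  mean(X) = (5 + 5 + 5 + 4) / 4 = 19/4 = 4.75
  mean(Y) = (5 + 9 + 8 + 2) / 4 = 24/4 = 6
  x̄ = (4.75, 6),  deviation x̄ - mu_0 = (4.75, 6) - (7, 8) = (-2.25, -2).

Step 2 — sample covariance matrix, S[i,j] = (1/(n-1)) · Σ_k (x_{k,i} - mean_i) · (x_{k,j} - mean_j), divisor n-1 = 3:
  S[X,X] = ((0.25)·(0.25) + (0.25)·(0.25) + (0.25)·(0.25) + (-0.75)·(-0.75)) / 3 = 0.75/3 = 0.25
  S[X,Y] = ((0.25)·(-1) + (0.25)·(3) + (0.25)·(2) + (-0.75)·(-4)) / 3 = 4/3 = 1.3333
  S[Y,Y] = ((-1)·(-1) + (3)·(3) + (2)·(2) + (-4)·(-4)) / 3 = 30/3 = 10
  S = [[0.25, 1.3333],
 [1.3333, 10]].

Step 3 — invert S. det(S) = 0.25·10 - (1.3333)² = 0.7222.
  S^{-1} = (1/det) · [[d, -b], [-b, a]] = [[13.8462, -1.8462],
 [-1.8462, 0.3462]].

Step 4 — quadratic form (x̄ - mu_0)^T · S^{-1} · (x̄ - mu_0):
  S^{-1} · (x̄ - mu_0) = (-27.4615, 3.4615),
  (x̄ - mu_0)^T · [...] = (-2.25)·(-27.4615) + (-2)·(3.4615) = 54.8654.

Step 5 — scale by n: T² = 4 · 54.8654 = 219.4615.

T² ≈ 219.4615


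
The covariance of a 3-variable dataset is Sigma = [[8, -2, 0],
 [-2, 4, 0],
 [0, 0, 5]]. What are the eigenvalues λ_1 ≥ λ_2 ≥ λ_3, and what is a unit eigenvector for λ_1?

Step 1 — characteristic polynomial p(λ) = det(λI - Sigma) = λ³ - tr·λ² + c_1·λ - det, where tr = trace, c_1 = sum of the principal 2×2 minors, det = det(Sigma):
  tr = 8 + 4 + 5 = 17,
  c_1 = (8·4 - (-2)²) + (8·5 - (0)²) + (4·5 - (0)²) = 28 + 40 + 20 = 88,
  det = 8·(4·5 - (0)²) - (-2)·((-2)·5 - (0)·(0)) + (0)·((-2)·(0) - 4·(0)) = 8·(20) - (-2)·(-10) + (0)·(0) = 140.
  So p(λ) = λ³ - 17λ² + 88λ - 140.
Step 2 — look for an integer root (rational root theorem: any rational root is an integer divisor of 140). Testing λ = 5:
  p(5) = 125 - 425 + 440 - 140 = 0  ✓
  Dividing out (λ - 5): p(λ) = (λ - 5)(λ² - 12λ + 28).
Step 3 — remaining eigenvalues from the quadratic λ² - 12λ + 28 = 0:
  Δ = 12² - 4·28 = 144 - 112 = 32,  λ = (12 ± √32)/2 = (12 ± 5.6569)/2 ≈ 8.8284 or 3.1716.
  Sorted: λ_1 = 8.8284,  λ_2 = 5,  λ_3 = 3.1716  (check: sum = 17 = tr ✓).

Step 4 — unit eigenvector for λ_1 ≈ 8.8284: v spans the null space of (Sigma - λ_1 I), whose rows are
  r_1 = (-0.8284, -2, 0),  r_2 = (-2, -4.8284, 0),  r_3 = (0, 0, -3.8284).
  v is orthogonal to every row, so take v ∝ r_1 × r_3 = ((-2)·(-3.8284) - (0)·(0), (0)·(0) - (-0.8284)·(-3.8284), (-0.8284)·(0) - (-2)·(0)) ≈ (7.6569, -3.1716, 0).
  Let u = (7.6569, -3.1716, 0).
  ||u|| = √((7.6569)² + (-3.1716)² + (0)²) = √(68.6863) ≈ 8.2877,  v_1 = u/||u|| ≈ (0.9239, -0.3827, 0) (||v_1|| = 1).

λ_1 = 8.8284,  λ_2 = 5,  λ_3 = 3.1716;  v_1 ≈ (0.9239, -0.3827, 0)


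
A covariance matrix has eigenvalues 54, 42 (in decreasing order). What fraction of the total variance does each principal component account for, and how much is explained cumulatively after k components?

Step 1 — total variance = trace(Sigma) = Σ λ_i = 54 + 42 = 96.

Step 2 — fraction explained by component i = λ_i / Σ λ:
  PC1: 54/96 = 0.5625
  PC2: 42/96 = 0.4375

Step 3 — cumulative fraction after k components = (λ_1 + ... + λ_k) / Σ λ:
  k = 1: 54/96 = 0.5625
  k = 2: (54 + 42)/96 = 96/96 = 1

Summary (fraction, with percent):

explained: PC1 0.5625 (56.25%), PC2 0.4375 (43.75%);  cumulative: 0.5625, 1


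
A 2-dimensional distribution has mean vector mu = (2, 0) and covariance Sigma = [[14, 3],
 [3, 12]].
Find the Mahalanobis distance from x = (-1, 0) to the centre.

Step 1 — centre the observation: (x - mu) = (-3, 0).

Step 2 — invert Sigma. det(Sigma) = 14·12 - (3)² = 159.
  Sigma^{-1} = (1/det) · [[d, -b], [-b, a]] = [[0.0755, -0.0189],
 [-0.0189, 0.0881]].

Step 3 — form the quadratic (x - mu)^T · Sigma^{-1} · (x - mu):
  Sigma^{-1} · (x - mu) = (-0.2264, 0.0566).
  (x - mu)^T · [Sigma^{-1} · (x - mu)] = (-3)·(-0.2264) + (0)·(0.0566) = 0.6792.

Step 4 — take square root: d = √(0.6792) ≈ 0.8242.

d(x, mu) = √(0.6792) ≈ 0.8242


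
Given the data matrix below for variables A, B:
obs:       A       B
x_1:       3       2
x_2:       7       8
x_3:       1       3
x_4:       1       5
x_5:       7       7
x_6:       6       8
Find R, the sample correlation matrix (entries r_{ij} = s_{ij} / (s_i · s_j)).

Step 1 — column means:
  mean(A) = (3 + 7 + 1 + 1 + 7 + 6) / 6 = 25/6 = 4.1667
  mean(B) = (2 + 8 + 3 + 5 + 7 + 8) / 6 = 33/6 = 5.5

Step 2 — sample variances and covariances s[i,j] = (1/(n-1)) · Σ_k (x_{k,i} - mean_i) · (x_{k,j} - mean_j), with n-1 = 5:
  s[A,A] = ((-1.1667)·(-1.1667) + (2.8333)·(2.8333) + (-3.1667)·(-3.1667) + (-3.1667)·(-3.1667) + (2.8333)·(2.8333) + (1.8333)·(1.8333)) / 5 = 40.8333/5 = 8.1667
  s[A,B] = ((-1.1667)·(-3.5) + (2.8333)·(2.5) + (-3.1667)·(-2.5) + (-3.1667)·(-0.5) + (2.8333)·(1.5) + (1.8333)·(2.5)) / 5 = 29.5/5 = 5.9
  s[B,B] = ((-3.5)·(-3.5) + (2.5)·(2.5) + (-2.5)·(-2.5) + (-0.5)·(-0.5) + (1.5)·(1.5) + (2.5)·(2.5)) / 5 = 33.5/5 = 6.7
  Sample standard deviations s_i = √(s[i,i]):
  s(A) = √(8.1667) = 2.8577
  s(B) = √(6.7) = 2.5884

Step 3 — r_{ij} = s_{ij} / (s_i · s_j):
  r[A,A] = 1 (diagonal).
  r[A,B] = 5.9 / (2.8577 · 2.5884) = 5.9 / 7.3971 = 0.7976
  r[B,B] = 1 (diagonal).

R is symmetric with unit diagonal. Assembling:

R = [[1, 0.7976],
 [0.7976, 1]]
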